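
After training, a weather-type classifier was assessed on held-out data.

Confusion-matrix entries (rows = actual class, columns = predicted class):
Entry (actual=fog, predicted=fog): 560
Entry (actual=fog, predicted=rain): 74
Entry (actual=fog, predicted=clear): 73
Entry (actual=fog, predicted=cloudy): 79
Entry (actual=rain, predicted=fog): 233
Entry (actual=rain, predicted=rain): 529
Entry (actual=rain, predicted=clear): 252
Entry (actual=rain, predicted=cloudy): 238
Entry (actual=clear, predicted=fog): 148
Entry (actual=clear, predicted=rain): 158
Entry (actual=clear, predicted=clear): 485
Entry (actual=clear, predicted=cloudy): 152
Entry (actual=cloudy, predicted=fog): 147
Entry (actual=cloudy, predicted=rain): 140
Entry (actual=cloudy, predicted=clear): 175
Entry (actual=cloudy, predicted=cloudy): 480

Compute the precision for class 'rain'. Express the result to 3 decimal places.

0.587

Treat 'rain' as positive and all other classes as negative.
precision = TP/(TP+FP).
rain: TP=529, FP=74+158+140=372 → 529/901 = 0.5871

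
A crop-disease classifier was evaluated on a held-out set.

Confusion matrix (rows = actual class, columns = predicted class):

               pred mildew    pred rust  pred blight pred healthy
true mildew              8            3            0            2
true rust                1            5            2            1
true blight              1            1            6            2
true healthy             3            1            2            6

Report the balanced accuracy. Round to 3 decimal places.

0.568

Balanced accuracy = mean of per-class recall.
  mildew: recall = 8/13 = 0.6154
  rust: recall = 5/9 = 0.5556
  blight: recall = 6/10 = 0.6000
  healthy: recall = 6/12 = 0.5000
Mean = (0.6154 + 0.5556 + 0.6000 + 0.5000) / 4 = 0.568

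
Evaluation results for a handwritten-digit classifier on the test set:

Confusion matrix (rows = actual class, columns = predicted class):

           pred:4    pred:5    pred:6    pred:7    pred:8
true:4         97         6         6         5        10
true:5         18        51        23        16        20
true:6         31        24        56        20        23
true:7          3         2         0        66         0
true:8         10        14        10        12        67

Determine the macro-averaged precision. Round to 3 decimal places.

Per-class precision (TP/(TP+FP)):
  4: TP=97, FP=18+31+3+10=62 → 97/159 = 0.6101
  5: TP=51, FP=6+24+2+14=46 → 51/97 = 0.5258
  6: TP=56, FP=6+23+0+10=39 → 56/95 = 0.5895
  7: TP=66, FP=5+16+20+12=53 → 66/119 = 0.5546
  8: TP=67, FP=10+20+23+0=53 → 67/120 = 0.5583
Macro-precision = mean = (0.6101 + 0.5258 + 0.5895 + 0.5546 + 0.5583) / 5 = 0.568

0.568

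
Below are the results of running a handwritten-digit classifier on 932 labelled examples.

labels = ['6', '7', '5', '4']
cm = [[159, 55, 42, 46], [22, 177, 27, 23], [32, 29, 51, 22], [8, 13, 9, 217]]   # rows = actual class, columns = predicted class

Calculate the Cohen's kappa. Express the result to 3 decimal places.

Observed agreement pₒ = trace/N = 604/932 = 0.6481
Expected agreement pₑ = Σ (rowᵢ·colᵢ)/N² = (302·221 + 249·274 + 134·129 + 247·308)/932² = 0.2629
κ = (pₒ − pₑ)/(1 − pₑ) = (0.6481 − 0.2629)/(1 − 0.2629) = 0.523

0.523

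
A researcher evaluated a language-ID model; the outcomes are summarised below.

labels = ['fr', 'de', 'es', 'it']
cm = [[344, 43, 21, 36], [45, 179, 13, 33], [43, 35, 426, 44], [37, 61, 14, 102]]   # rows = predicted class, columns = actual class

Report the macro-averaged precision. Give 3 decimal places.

0.673

Per-class precision (TP/(TP+FP)):
  fr: TP=344, FP=43+21+36=100 → 344/444 = 0.7748
  de: TP=179, FP=45+13+33=91 → 179/270 = 0.6630
  es: TP=426, FP=43+35+44=122 → 426/548 = 0.7774
  it: TP=102, FP=37+61+14=112 → 102/214 = 0.4766
Macro-precision = mean = (0.7748 + 0.6630 + 0.7774 + 0.4766) / 4 = 0.673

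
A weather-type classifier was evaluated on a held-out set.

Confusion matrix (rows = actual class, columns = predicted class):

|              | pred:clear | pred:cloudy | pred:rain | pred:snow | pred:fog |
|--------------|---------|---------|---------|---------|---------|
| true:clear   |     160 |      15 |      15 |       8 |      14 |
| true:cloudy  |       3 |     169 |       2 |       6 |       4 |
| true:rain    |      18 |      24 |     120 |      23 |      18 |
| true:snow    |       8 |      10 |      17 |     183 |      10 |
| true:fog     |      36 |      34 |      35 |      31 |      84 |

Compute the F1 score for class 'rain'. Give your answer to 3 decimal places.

0.612

F1 score = 2·TP/(2·TP+FP+FN).
rain: TP=120, FP=15+2+17+35=69, FN=18+24+23+18=83 → 240/392 = 0.6122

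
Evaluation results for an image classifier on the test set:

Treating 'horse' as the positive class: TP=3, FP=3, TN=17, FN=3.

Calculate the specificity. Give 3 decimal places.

Specificity = TN/(TN+FP) = 17/(17+3) = 0.850

0.850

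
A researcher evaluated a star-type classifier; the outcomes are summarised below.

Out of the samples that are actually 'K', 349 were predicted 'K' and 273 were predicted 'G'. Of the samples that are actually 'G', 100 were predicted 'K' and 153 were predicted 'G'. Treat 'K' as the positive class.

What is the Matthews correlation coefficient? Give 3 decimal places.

0.150

MCC = (TP·TN − FP·FN) / √((TP+FP)(TP+FN)(TN+FP)(TN+FN))
Numerator = 349·153 − 100·273 = 26097
Denominator = √(449·622·253·426) = √30100024284 = 173493.5857
MCC = 26097 / 173493.5857 = 0.150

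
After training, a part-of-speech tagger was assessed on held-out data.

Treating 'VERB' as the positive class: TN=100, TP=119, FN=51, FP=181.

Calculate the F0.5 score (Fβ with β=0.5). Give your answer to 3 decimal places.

Fβ = (1+β²)·TP / ((1+β²)·TP + β²·FN + FP), with β²=1/4
= 1.25·119 / (1.25·119 + 0.25·51 + 181) = 0.434

0.434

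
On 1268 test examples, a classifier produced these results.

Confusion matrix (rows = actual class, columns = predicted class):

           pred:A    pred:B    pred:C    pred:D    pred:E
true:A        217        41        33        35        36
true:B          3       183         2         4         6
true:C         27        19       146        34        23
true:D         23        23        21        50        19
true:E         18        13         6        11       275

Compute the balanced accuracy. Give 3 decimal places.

0.666

Balanced accuracy = mean of per-class recall.
  A: recall = 217/362 = 0.5994
  B: recall = 183/198 = 0.9242
  C: recall = 146/249 = 0.5863
  D: recall = 50/136 = 0.3676
  E: recall = 275/323 = 0.8514
Mean = (0.5994 + 0.9242 + 0.5863 + 0.3676 + 0.8514) / 5 = 0.666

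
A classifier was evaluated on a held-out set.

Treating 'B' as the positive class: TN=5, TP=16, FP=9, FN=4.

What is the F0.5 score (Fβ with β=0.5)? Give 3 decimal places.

Fβ = (1+β²)·TP / ((1+β²)·TP + β²·FN + FP), with β²=1/4
= 1.25·16 / (1.25·16 + 0.25·4 + 9) = 0.667

0.667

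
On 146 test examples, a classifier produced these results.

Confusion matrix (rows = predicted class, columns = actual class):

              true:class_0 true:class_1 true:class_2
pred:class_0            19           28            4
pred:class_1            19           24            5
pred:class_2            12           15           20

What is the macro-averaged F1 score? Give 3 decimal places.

Per-class F1 score (2·TP/(2·TP+FP+FN)):
  class_0: TP=19, FP=28+4=32, FN=19+12=31 → 38/101 = 0.3762
  class_1: TP=24, FP=19+5=24, FN=28+15=43 → 48/115 = 0.4174
  class_2: TP=20, FP=12+15=27, FN=4+5=9 → 40/76 = 0.5263
Macro-F1 score = mean = (0.3762 + 0.4174 + 0.5263) / 3 = 0.440

0.440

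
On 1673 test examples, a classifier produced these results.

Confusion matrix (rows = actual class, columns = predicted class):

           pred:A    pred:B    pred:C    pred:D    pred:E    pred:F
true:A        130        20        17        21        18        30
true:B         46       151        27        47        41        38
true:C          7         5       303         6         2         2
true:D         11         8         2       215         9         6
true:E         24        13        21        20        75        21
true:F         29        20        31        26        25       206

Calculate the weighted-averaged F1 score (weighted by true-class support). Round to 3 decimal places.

0.635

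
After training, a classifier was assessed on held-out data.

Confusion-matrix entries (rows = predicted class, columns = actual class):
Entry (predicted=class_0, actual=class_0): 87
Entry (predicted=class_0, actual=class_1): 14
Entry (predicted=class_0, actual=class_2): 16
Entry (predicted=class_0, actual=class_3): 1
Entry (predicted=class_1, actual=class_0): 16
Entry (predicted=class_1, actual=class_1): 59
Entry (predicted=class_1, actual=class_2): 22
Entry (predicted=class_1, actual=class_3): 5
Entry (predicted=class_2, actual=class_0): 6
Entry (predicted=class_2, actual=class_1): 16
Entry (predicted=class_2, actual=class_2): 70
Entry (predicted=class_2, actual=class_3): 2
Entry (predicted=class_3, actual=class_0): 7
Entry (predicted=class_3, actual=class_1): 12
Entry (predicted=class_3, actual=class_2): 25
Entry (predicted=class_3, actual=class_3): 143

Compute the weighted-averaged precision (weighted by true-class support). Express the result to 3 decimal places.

0.715

Per-class precision (TP/(TP+FP)):
  class_0: TP=87, FP=14+16+1=31 → 87/118 = 0.7373
  class_1: TP=59, FP=16+22+5=43 → 59/102 = 0.5784
  class_2: TP=70, FP=6+16+2=24 → 70/94 = 0.7447
  class_3: TP=143, FP=7+12+25=44 → 143/187 = 0.7647
Weighted-precision = Σ (supportᵢ/N)·precisionᵢ with N=501: (116/501)·0.7373 + (101/501)·0.5784 + (133/501)·0.7447 + (151/501)·0.7647 = 0.715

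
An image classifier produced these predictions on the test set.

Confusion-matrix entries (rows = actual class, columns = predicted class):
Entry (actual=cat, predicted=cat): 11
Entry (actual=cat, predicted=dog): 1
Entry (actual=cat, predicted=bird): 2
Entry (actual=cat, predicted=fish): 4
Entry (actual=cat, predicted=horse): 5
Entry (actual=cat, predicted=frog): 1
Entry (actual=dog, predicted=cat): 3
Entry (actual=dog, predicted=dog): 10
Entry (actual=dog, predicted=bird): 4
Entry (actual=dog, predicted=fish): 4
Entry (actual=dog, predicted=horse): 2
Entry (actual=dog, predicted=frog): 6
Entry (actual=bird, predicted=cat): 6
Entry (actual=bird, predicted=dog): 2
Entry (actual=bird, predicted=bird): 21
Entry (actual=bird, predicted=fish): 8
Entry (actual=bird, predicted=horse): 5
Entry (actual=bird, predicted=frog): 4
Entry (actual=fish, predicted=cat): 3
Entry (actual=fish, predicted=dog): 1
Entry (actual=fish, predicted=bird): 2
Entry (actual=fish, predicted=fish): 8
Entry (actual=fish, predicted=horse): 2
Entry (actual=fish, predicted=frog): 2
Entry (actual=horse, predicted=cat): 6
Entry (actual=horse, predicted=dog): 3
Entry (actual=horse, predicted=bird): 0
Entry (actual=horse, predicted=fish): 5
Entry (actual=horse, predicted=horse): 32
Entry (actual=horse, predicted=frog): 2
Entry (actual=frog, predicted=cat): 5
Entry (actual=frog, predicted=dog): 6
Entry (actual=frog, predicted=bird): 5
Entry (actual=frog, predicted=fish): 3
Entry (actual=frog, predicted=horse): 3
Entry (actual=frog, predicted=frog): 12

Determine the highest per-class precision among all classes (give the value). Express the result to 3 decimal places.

0.653

Per-class precision (TP/(TP+FP)):
  cat: TP=11, FP=3+6+3+6+5=23 → 11/34 = 0.3235
  dog: TP=10, FP=1+2+1+3+6=13 → 10/23 = 0.4348
  bird: TP=21, FP=2+4+2+0+5=13 → 21/34 = 0.6176
  fish: TP=8, FP=4+4+8+5+3=24 → 8/32 = 0.2500
  horse: TP=32, FP=5+2+5+2+3=17 → 32/49 = 0.6531
  frog: TP=12, FP=1+6+4+2+2=15 → 12/27 = 0.4444
Highest is class 'horse' with precision = 0.653.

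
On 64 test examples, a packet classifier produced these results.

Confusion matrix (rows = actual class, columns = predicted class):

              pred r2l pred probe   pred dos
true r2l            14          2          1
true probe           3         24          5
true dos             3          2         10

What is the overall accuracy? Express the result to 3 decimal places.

0.750

Accuracy = trace / total = (14+24+10=48) / 64 = 48/64 = 0.750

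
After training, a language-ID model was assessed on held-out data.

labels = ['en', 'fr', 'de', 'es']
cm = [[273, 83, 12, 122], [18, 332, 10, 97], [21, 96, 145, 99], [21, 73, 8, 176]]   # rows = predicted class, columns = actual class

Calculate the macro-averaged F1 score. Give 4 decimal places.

0.5746

Per-class F1 score (2·TP/(2·TP+FP+FN)):
  en: TP=273, FP=83+12+122=217, FN=18+21+21=60 → 546/823 = 0.66343
  fr: TP=332, FP=18+10+97=125, FN=83+96+73=252 → 664/1041 = 0.63785
  de: TP=145, FP=21+96+99=216, FN=12+10+8=30 → 290/536 = 0.54104
  es: TP=176, FP=21+73+8=102, FN=122+97+99=318 → 352/772 = 0.45596
Macro-F1 score = mean = (0.66343 + 0.63785 + 0.54104 + 0.45596) / 4 = 0.5746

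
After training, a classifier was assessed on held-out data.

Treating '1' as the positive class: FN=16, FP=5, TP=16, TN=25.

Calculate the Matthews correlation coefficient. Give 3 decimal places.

MCC = (TP·TN − FP·FN) / √((TP+FP)(TP+FN)(TN+FP)(TN+FN))
Numerator = 16·25 − 5·16 = 320
Denominator = √(21·32·30·41) = √826560 = 909.1535
MCC = 320 / 909.1535 = 0.352

0.352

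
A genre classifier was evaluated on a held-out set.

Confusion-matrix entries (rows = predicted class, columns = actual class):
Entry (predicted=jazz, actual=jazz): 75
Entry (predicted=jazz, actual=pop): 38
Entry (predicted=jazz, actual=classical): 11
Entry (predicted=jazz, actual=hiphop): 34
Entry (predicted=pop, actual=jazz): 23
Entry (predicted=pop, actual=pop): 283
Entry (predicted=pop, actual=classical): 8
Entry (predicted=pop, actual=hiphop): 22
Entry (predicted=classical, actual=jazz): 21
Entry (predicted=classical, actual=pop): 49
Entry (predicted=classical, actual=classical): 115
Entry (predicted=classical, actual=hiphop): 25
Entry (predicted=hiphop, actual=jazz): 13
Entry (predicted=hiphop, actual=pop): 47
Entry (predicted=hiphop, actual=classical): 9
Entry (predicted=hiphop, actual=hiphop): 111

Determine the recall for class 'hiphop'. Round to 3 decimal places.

0.578

recall = TP/(TP+FN).
hiphop: TP=111, FN=34+22+25=81 → 111/192 = 0.5781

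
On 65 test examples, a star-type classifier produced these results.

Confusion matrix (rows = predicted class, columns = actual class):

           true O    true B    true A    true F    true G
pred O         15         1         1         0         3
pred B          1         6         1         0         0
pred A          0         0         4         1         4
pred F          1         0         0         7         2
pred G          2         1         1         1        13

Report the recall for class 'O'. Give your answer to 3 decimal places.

0.789

One-vs-rest for 'O': TP = diagonal; FP = other classes predicted 'O'; FN = 'O' predicted as other.
recall = TP/(TP+FN).
O: TP=15, FN=1+0+1+2=4 → 15/19 = 0.7895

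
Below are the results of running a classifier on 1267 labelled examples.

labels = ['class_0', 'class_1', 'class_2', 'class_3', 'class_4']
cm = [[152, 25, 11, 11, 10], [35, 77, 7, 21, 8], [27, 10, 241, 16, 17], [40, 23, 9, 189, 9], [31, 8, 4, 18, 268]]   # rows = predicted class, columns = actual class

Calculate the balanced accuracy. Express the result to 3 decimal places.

Balanced accuracy = mean of per-class recall.
  class_0: recall = 152/285 = 0.5333
  class_1: recall = 77/143 = 0.5385
  class_2: recall = 241/272 = 0.8860
  class_3: recall = 189/255 = 0.7412
  class_4: recall = 268/312 = 0.8590
Mean = (0.5333 + 0.5385 + 0.8860 + 0.7412 + 0.8590) / 5 = 0.712

0.712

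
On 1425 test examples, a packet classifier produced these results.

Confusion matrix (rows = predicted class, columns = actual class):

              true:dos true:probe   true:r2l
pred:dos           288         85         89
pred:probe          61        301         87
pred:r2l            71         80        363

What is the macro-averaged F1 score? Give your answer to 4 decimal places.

0.6668

Per-class F1 score (2·TP/(2·TP+FP+FN)):
  dos: TP=288, FP=85+89=174, FN=61+71=132 → 576/882 = 0.65306
  probe: TP=301, FP=61+87=148, FN=85+80=165 → 602/915 = 0.65792
  r2l: TP=363, FP=71+80=151, FN=89+87=176 → 726/1053 = 0.68946
Macro-F1 score = mean = (0.65306 + 0.65792 + 0.68946) / 3 = 0.6668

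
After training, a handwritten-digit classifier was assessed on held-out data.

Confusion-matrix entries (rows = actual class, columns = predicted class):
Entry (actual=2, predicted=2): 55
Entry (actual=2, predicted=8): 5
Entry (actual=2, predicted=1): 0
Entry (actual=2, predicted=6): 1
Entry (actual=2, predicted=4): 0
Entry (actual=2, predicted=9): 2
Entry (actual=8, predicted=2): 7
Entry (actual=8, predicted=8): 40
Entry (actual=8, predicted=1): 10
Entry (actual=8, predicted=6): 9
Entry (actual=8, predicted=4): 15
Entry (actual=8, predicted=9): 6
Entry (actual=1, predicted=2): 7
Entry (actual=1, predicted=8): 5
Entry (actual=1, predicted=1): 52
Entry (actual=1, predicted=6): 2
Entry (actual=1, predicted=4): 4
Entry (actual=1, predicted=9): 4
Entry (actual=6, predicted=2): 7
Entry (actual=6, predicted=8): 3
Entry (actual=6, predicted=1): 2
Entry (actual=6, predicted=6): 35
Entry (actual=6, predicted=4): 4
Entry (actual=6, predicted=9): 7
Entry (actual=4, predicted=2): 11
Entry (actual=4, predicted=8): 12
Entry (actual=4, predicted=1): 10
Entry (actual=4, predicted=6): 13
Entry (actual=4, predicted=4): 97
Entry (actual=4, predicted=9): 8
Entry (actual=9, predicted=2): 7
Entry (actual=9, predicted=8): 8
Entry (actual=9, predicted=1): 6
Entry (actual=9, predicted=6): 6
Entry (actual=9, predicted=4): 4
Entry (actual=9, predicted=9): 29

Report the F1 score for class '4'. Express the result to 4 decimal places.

Take TP from the diagonal, FP from the rest of the '4' prediction marginal, FN from the rest of the '4' actual marginal.
F1 score = 2·TP/(2·TP+FP+FN).
4: TP=97, FP=0+15+4+4+4=27, FN=11+12+10+13+8=54 → 194/275 = 0.70545

0.7055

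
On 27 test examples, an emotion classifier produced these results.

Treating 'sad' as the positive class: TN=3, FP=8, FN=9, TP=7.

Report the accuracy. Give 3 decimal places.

Accuracy = (TP+TN)/N = (7+3)/27 = 0.370

0.370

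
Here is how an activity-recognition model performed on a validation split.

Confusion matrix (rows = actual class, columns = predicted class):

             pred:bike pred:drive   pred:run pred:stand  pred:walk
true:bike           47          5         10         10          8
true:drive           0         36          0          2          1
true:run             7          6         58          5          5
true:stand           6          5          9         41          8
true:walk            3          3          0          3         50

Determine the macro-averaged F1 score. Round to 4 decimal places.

0.7103

Per-class F1 score (2·TP/(2·TP+FP+FN)):
  bike: TP=47, FP=0+7+6+3=16, FN=5+10+10+8=33 → 94/143 = 0.65734
  drive: TP=36, FP=5+6+5+3=19, FN=0+0+2+1=3 → 72/94 = 0.76596
  run: TP=58, FP=10+0+9+0=19, FN=7+6+5+5=23 → 116/158 = 0.73418
  stand: TP=41, FP=10+2+5+3=20, FN=6+5+9+8=28 → 82/130 = 0.63077
  walk: TP=50, FP=8+1+5+8=22, FN=3+3+0+3=9 → 100/131 = 0.76336
Macro-F1 score = mean = (0.65734 + 0.76596 + 0.73418 + 0.63077 + 0.76336) / 5 = 0.7103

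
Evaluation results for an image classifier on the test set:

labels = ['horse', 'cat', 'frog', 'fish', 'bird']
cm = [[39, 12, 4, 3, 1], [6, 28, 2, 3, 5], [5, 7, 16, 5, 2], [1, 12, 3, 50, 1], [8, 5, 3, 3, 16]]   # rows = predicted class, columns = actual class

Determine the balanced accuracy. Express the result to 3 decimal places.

Balanced accuracy = mean of per-class recall.
  horse: recall = 39/59 = 0.6610
  cat: recall = 28/64 = 0.4375
  frog: recall = 16/28 = 0.5714
  fish: recall = 50/64 = 0.7813
  bird: recall = 16/25 = 0.6400
Mean = (0.6610 + 0.4375 + 0.5714 + 0.7813 + 0.6400) / 5 = 0.618

0.618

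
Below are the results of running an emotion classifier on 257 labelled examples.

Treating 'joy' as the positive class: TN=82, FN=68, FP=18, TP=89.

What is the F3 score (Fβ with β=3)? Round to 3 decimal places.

Fβ = (1+β²)·TP / ((1+β²)·TP + β²·FN + FP), with β²=9
= 10·89 / (10·89 + 9·68 + 18) = 0.586

0.586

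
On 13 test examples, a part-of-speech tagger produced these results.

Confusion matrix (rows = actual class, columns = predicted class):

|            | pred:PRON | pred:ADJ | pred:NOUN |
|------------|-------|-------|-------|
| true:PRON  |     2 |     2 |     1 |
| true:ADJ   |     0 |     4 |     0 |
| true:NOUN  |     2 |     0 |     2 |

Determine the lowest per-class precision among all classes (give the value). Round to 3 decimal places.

0.500

Per-class precision (TP/(TP+FP)):
  PRON: TP=2, FP=0+2=2 → 2/4 = 0.5000
  ADJ: TP=4, FP=2+0=2 → 4/6 = 0.6667
  NOUN: TP=2, FP=1+0=1 → 2/3 = 0.6667
Lowest is class 'PRON' with precision = 0.500.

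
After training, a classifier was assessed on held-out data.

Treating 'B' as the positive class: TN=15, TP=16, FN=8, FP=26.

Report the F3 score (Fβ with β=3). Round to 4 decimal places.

0.6202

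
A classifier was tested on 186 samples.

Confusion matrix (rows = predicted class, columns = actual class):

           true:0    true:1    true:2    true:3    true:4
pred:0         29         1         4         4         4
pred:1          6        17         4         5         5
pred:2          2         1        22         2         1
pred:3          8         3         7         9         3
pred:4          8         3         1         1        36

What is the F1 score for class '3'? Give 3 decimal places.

One-vs-rest for '3': TP = diagonal; FP = other classes predicted '3'; FN = '3' predicted as other.
F1 score = 2·TP/(2·TP+FP+FN).
3: TP=9, FP=8+3+7+3=21, FN=4+5+2+1=12 → 18/51 = 0.3529

0.353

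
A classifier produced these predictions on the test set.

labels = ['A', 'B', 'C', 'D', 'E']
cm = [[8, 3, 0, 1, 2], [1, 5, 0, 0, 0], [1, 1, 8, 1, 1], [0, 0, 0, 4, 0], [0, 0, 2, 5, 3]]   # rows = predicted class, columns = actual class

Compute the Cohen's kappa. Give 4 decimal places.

Observed agreement pₒ = trace/N = 28/46 = 0.60870
Expected agreement pₑ = Σ (rowᵢ·colᵢ)/N² = (10·14 + 9·6 + 10·12 + 11·4 + 6·10)/46² = 0.19754
κ = (pₒ − pₑ)/(1 − pₑ) = (0.60870 − 0.19754)/(1 − 0.19754) = 0.5124

0.5124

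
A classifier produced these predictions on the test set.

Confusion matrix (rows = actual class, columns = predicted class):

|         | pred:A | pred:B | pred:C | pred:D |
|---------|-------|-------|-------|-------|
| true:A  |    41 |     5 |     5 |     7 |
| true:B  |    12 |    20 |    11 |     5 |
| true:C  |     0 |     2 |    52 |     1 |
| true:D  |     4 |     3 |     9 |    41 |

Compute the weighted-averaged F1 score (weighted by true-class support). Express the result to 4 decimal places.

0.6946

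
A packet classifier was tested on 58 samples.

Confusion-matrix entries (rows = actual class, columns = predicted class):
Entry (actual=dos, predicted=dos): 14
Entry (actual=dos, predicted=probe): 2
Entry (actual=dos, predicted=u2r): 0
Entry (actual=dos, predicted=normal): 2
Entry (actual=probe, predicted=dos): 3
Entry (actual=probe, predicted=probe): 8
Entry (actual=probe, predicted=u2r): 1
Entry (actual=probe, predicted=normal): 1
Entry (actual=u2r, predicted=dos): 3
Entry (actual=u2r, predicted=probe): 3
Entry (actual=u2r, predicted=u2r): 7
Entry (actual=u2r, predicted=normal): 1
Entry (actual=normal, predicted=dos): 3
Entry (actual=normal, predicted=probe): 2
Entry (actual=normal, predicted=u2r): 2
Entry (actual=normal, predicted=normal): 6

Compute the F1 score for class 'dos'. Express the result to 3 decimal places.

F1 score = 2·TP/(2·TP+FP+FN).
dos: TP=14, FP=3+3+3=9, FN=2+0+2=4 → 28/41 = 0.6829

0.683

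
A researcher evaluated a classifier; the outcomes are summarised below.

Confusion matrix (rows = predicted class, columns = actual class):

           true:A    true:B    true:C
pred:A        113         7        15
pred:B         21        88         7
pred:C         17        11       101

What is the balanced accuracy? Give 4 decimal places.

0.7999

Balanced accuracy = mean of per-class recall.
  A: recall = 113/151 = 0.74834
  B: recall = 88/106 = 0.83019
  C: recall = 101/123 = 0.82114
Mean = (0.74834 + 0.83019 + 0.82114) / 3 = 0.7999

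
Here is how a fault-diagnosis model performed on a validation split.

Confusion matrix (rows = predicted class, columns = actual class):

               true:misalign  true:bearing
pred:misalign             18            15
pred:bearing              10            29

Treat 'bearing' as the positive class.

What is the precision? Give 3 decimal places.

Precision = TP/(TP+FP) = 29/(29+10) = 29/39 = 0.744

0.744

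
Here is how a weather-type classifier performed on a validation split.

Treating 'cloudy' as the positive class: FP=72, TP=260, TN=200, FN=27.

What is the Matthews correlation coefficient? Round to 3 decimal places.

MCC = (TP·TN − FP·FN) / √((TP+FP)(TP+FN)(TN+FP)(TN+FN))
Numerator = 260·200 − 72·27 = 50056
Denominator = √(332·287·272·227) = √5883215296 = 76702.1205
MCC = 50056 / 76702.1205 = 0.653

0.653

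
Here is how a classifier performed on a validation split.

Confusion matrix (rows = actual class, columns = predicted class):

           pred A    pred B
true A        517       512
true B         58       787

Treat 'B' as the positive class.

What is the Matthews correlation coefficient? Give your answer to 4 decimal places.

MCC = (TP·TN − FP·FN) / √((TP+FP)(TP+FN)(TN+FP)(TN+FN))
Numerator = 787·517 − 512·58 = 377183
Denominator = √(1299·845·1029·575) = √649455022125 = 805887.7230
MCC = 377183 / 805887.7230 = 0.4680

0.4680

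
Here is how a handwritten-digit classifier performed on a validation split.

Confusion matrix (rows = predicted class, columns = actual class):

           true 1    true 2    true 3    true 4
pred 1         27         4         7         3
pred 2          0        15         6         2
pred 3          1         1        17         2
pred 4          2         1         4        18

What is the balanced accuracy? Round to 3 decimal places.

0.709

Balanced accuracy = mean of per-class recall.
  1: recall = 27/30 = 0.9000
  2: recall = 15/21 = 0.7143
  3: recall = 17/34 = 0.5000
  4: recall = 18/25 = 0.7200
Mean = (0.9000 + 0.7143 + 0.5000 + 0.7200) / 4 = 0.709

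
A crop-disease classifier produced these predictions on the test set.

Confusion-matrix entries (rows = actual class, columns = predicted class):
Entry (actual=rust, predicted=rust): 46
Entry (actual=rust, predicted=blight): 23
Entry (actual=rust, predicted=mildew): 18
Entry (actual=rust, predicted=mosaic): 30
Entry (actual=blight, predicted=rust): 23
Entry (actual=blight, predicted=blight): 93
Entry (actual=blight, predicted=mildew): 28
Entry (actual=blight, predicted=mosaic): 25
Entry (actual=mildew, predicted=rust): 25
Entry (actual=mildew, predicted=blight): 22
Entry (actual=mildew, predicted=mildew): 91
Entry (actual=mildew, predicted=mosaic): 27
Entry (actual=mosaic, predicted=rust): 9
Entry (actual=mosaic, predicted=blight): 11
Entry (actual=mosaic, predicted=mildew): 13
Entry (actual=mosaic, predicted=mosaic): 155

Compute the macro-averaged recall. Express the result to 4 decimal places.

Per-class recall (TP/(TP+FN)):
  rust: TP=46, FN=23+18+30=71 → 46/117 = 0.39316
  blight: TP=93, FN=23+28+25=76 → 93/169 = 0.55030
  mildew: TP=91, FN=25+22+27=74 → 91/165 = 0.55152
  mosaic: TP=155, FN=9+11+13=33 → 155/188 = 0.82447
Macro-recall = mean = (0.39316 + 0.55030 + 0.55152 + 0.82447) / 4 = 0.5799

0.5799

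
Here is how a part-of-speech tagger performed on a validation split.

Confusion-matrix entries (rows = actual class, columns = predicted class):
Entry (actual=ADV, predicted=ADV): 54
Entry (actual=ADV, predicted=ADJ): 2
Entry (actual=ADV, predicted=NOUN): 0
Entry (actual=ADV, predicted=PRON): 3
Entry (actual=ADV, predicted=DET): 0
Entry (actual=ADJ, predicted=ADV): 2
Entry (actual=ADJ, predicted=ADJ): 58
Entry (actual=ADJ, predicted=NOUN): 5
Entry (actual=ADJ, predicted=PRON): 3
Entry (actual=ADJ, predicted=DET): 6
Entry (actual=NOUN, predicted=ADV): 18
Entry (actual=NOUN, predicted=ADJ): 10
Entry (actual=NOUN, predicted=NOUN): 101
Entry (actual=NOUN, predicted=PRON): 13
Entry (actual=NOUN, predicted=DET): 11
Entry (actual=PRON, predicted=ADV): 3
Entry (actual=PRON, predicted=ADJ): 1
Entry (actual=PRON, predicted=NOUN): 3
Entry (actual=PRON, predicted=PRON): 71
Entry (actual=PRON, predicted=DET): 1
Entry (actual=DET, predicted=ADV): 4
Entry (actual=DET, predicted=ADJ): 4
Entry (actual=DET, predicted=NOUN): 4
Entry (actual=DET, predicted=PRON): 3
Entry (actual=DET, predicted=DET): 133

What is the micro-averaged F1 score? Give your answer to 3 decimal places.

Micro-averaging pools counts across classes: ΣTP=417, ΣFP=96, ΣFN=96.
Micro-F1 score = 2·TP/(2·TP+FP+FN) on pooled counts = 0.813 (equals overall accuracy in single-label multiclass).

0.813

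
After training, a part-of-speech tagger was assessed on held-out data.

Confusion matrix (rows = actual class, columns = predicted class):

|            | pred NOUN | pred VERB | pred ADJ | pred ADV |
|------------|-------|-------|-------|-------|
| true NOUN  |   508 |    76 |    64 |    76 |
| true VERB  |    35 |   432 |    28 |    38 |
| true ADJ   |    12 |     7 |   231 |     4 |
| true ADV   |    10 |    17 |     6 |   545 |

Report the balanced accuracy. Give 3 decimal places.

Balanced accuracy = mean of per-class recall.
  NOUN: recall = 508/724 = 0.7017
  VERB: recall = 432/533 = 0.8105
  ADJ: recall = 231/254 = 0.9094
  ADV: recall = 545/578 = 0.9429
Mean = (0.7017 + 0.8105 + 0.9094 + 0.9429) / 4 = 0.841

0.841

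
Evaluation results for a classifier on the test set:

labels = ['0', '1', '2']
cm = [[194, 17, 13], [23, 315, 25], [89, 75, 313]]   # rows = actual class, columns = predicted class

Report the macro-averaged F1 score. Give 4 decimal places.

Per-class F1 score (2·TP/(2·TP+FP+FN)):
  0: TP=194, FP=23+89=112, FN=17+13=30 → 388/530 = 0.73208
  1: TP=315, FP=17+75=92, FN=23+25=48 → 630/770 = 0.81818
  2: TP=313, FP=13+25=38, FN=89+75=164 → 626/828 = 0.75604
Macro-F1 score = mean = (0.73208 + 0.81818 + 0.75604) / 3 = 0.7688

0.7688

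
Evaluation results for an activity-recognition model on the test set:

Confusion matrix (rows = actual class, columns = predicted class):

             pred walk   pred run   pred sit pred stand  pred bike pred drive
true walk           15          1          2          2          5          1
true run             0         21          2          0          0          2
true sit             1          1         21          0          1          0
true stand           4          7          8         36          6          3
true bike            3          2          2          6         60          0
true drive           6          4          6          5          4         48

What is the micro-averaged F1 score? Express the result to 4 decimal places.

0.7053

Micro-averaging pools counts across classes: ΣTP=201, ΣFP=84, ΣFN=84.
Micro-F1 score = 2·TP/(2·TP+FP+FN) on pooled counts = 0.7053 (equals overall accuracy in single-label multiclass).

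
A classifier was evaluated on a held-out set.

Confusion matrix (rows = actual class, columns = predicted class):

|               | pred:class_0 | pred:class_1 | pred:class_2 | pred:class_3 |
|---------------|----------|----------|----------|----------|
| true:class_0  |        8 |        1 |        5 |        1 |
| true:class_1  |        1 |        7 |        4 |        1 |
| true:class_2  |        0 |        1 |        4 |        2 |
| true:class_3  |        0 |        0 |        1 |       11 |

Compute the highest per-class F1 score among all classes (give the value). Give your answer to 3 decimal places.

Per-class F1 score (2·TP/(2·TP+FP+FN)):
  class_0: TP=8, FP=1+0+0=1, FN=1+5+1=7 → 16/24 = 0.6667
  class_1: TP=7, FP=1+1+0=2, FN=1+4+1=6 → 14/22 = 0.6364
  class_2: TP=4, FP=5+4+1=10, FN=0+1+2=3 → 8/21 = 0.3810
  class_3: TP=11, FP=1+1+2=4, FN=0+0+1=1 → 22/27 = 0.8148
Highest is class 'class_3' with F1 score = 0.815.

0.815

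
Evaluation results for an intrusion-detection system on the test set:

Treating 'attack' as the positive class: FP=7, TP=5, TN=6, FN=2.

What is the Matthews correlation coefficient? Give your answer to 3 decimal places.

0.171

MCC = (TP·TN − FP·FN) / √((TP+FP)(TP+FN)(TN+FP)(TN+FN))
Numerator = 5·6 − 7·2 = 16
Denominator = √(12·7·13·8) = √8736 = 93.4666
MCC = 16 / 93.4666 = 0.171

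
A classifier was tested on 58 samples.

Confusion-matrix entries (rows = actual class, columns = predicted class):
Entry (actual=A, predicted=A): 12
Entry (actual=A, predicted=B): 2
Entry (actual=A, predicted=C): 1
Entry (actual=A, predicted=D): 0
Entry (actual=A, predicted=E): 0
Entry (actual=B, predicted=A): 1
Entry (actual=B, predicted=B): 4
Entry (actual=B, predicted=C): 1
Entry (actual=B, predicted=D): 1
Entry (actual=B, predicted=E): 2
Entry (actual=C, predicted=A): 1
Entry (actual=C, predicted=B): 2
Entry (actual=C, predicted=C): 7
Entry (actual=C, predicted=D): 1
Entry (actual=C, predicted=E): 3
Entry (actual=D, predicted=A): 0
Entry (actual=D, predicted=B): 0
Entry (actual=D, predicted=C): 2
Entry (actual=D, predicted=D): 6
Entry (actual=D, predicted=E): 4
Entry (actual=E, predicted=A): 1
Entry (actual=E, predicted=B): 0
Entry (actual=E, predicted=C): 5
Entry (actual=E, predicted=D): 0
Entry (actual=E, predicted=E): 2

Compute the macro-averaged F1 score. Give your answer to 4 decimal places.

0.5096

Per-class F1 score (2·TP/(2·TP+FP+FN)):
  A: TP=12, FP=1+1+0+1=3, FN=2+1+0+0=3 → 24/30 = 0.80000
  B: TP=4, FP=2+2+0+0=4, FN=1+1+1+2=5 → 8/17 = 0.47059
  C: TP=7, FP=1+1+2+5=9, FN=1+2+1+3=7 → 14/30 = 0.46667
  D: TP=6, FP=0+1+1+0=2, FN=0+0+2+4=6 → 12/20 = 0.60000
  E: TP=2, FP=0+2+3+4=9, FN=1+0+5+0=6 → 4/19 = 0.21053
Macro-F1 score = mean = (0.80000 + 0.47059 + 0.46667 + 0.60000 + 0.21053) / 5 = 0.5096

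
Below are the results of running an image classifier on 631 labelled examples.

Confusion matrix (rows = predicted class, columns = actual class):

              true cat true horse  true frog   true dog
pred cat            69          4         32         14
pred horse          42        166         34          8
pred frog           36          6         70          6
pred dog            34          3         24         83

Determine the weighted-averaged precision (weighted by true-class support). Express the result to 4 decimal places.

Per-class precision (TP/(TP+FP)):
  cat: TP=69, FP=4+32+14=50 → 69/119 = 0.57983
  horse: TP=166, FP=42+34+8=84 → 166/250 = 0.66400
  frog: TP=70, FP=36+6+6=48 → 70/118 = 0.59322
  dog: TP=83, FP=34+3+24=61 → 83/144 = 0.57639
Weighted-precision = Σ (supportᵢ/N)·precisionᵢ with N=631: (181/631)·0.57983 + (179/631)·0.66400 + (160/631)·0.59322 + (111/631)·0.57639 = 0.6065

0.6065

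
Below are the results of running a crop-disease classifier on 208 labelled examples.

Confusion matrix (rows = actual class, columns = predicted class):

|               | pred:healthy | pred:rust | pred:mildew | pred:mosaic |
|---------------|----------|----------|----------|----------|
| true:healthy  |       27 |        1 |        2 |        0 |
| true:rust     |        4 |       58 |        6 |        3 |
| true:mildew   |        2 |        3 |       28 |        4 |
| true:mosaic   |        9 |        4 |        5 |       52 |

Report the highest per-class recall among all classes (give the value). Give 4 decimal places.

0.9000

Per-class recall (TP/(TP+FN)):
  healthy: TP=27, FN=1+2+0=3 → 27/30 = 0.90000
  rust: TP=58, FN=4+6+3=13 → 58/71 = 0.81690
  mildew: TP=28, FN=2+3+4=9 → 28/37 = 0.75676
  mosaic: TP=52, FN=9+4+5=18 → 52/70 = 0.74286
Highest is class 'healthy' with recall = 0.9000.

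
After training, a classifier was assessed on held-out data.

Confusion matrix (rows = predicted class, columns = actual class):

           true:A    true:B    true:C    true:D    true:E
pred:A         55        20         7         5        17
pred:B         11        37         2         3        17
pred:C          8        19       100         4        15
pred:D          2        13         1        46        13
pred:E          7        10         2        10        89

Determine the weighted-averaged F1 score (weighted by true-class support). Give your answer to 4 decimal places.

0.6290

Per-class F1 score (2·TP/(2·TP+FP+FN)):
  A: TP=55, FP=20+7+5+17=49, FN=11+8+2+7=28 → 110/187 = 0.58824
  B: TP=37, FP=11+2+3+17=33, FN=20+19+13+10=62 → 74/169 = 0.43787
  C: TP=100, FP=8+19+4+15=46, FN=7+2+1+2=12 → 200/258 = 0.77519
  D: TP=46, FP=2+13+1+13=29, FN=5+3+4+10=22 → 92/143 = 0.64336
  E: TP=89, FP=7+10+2+10=29, FN=17+17+15+13=62 → 178/269 = 0.66171
Weighted-F1 score = Σ (supportᵢ/N)·F1 scoreᵢ with N=513: (83/513)·0.58824 + (99/513)·0.43787 + (112/513)·0.77519 + (68/513)·0.64336 + (151/513)·0.66171 = 0.6290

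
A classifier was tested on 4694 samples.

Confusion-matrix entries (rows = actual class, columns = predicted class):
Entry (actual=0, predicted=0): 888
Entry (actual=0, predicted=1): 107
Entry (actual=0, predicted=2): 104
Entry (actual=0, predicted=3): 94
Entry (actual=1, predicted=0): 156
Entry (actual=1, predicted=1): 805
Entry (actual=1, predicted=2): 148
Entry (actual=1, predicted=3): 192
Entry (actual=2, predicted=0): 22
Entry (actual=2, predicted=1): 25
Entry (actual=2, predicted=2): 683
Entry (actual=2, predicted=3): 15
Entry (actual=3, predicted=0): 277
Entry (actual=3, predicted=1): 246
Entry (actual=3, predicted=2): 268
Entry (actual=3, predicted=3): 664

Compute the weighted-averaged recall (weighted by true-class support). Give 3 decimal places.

Per-class recall (TP/(TP+FN)):
  0: TP=888, FN=107+104+94=305 → 888/1193 = 0.7443
  1: TP=805, FN=156+148+192=496 → 805/1301 = 0.6188
  2: TP=683, FN=22+25+15=62 → 683/745 = 0.9168
  3: TP=664, FN=277+246+268=791 → 664/1455 = 0.4564
Weighted-recall = Σ (supportᵢ/N)·recallᵢ with N=4694: (1193/4694)·0.7443 + (1301/4694)·0.6188 + (745/4694)·0.9168 + (1455/4694)·0.4564 = 0.648

0.648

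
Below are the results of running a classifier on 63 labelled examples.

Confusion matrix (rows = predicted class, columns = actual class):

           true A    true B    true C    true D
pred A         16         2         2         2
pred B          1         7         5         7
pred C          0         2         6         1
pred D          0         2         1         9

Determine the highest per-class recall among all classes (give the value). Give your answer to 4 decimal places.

0.9412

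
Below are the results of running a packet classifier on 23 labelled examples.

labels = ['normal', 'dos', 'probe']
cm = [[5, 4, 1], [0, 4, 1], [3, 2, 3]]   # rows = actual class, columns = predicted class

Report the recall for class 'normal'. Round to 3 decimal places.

recall = TP/(TP+FN).
normal: TP=5, FN=4+1=5 → 5/10 = 0.5000

0.500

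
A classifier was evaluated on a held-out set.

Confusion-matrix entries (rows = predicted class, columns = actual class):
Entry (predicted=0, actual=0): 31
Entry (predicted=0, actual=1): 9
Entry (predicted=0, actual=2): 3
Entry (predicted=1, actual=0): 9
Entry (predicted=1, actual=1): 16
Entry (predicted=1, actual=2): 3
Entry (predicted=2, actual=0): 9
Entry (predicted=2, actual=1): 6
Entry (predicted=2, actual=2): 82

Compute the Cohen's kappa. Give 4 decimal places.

Observed agreement pₒ = trace/N = 129/168 = 0.76786
Expected agreement pₑ = Σ (rowᵢ·colᵢ)/N² = (49·43 + 31·28 + 88·97)/168² = 0.40784
κ = (pₒ − pₑ)/(1 − pₑ) = (0.76786 − 0.40784)/(1 − 0.40784) = 0.6080

0.6080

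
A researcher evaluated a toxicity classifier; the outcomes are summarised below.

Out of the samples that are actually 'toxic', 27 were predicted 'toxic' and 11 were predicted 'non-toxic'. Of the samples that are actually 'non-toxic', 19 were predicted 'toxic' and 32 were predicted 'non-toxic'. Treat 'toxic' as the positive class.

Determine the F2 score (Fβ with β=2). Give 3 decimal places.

0.682

Fβ = (1+β²)·TP / ((1+β²)·TP + β²·FN + FP), with β²=4
= 5·27 / (5·27 + 4·11 + 19) = 0.682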